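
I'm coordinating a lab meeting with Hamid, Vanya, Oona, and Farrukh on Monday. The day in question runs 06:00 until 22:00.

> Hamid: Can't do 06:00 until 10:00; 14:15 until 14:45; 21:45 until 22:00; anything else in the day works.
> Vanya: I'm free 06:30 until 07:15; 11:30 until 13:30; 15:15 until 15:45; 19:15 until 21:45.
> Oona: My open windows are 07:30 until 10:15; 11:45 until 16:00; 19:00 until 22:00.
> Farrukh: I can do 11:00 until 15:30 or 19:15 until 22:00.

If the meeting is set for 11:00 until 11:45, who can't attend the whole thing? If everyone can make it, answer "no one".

Oona, Vanya

Hamid free: 10:00-14:15, 14:45-21:45 (invert busy blocks within the working day).
Vanya free: 06:30-07:15, 11:30-13:30, 15:15-15:45, 19:15-21:45.
Oona free: 07:30-10:15, 11:45-16:00, 19:00-22:00.
Farrukh free: 11:00-15:30, 19:15-22:00.
Hamid: free for 11:00-11:45. Vanya: not fully free for 11:00-11:45. Oona: not fully free for 11:00-11:45. Farrukh: free for 11:00-11:45.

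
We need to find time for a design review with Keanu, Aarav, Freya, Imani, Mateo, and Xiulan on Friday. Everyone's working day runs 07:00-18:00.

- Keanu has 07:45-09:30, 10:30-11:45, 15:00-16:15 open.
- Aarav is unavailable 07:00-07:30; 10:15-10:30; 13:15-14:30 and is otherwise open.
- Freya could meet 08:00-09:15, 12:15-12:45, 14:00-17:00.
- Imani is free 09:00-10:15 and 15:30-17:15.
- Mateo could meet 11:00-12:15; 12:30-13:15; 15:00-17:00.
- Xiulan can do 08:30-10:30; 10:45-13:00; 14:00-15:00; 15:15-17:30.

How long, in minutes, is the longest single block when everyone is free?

45

Keanu free: 07:45-09:30, 10:30-11:45, 15:00-16:15.
Aarav free: 07:30-10:15, 10:30-13:15, 14:30-18:00 (invert busy blocks within the working day).
Freya free: 08:00-09:15, 12:15-12:45, 14:00-17:00.
Imani free: 09:00-10:15, 15:30-17:15.
Mateo free: 11:00-12:15, 12:30-13:15, 15:00-17:00.
Xiulan free: 08:30-10:30, 10:45-13:00, 14:00-15:00, 15:15-17:30.
Keanu ∩ Aarav: 07:45-09:30, 10:30-11:45, 15:00-16:15.
Keanu ∩ Aarav ∩ Freya: 08:00-09:15, 15:00-16:15.
Keanu ∩ Aarav ∩ Freya ∩ Imani: 09:00-09:15, 15:30-16:15.
Keanu ∩ Aarav ∩ Freya ∩ Imani ∩ Mateo: 15:30-16:15.
Keanu ∩ Aarav ∩ Freya ∩ Imani ∩ Mateo ∩ Xiulan: 15:30-16:15.
Those are the intersection windows.
The longest is 15:30-16:15 at 45 minutes.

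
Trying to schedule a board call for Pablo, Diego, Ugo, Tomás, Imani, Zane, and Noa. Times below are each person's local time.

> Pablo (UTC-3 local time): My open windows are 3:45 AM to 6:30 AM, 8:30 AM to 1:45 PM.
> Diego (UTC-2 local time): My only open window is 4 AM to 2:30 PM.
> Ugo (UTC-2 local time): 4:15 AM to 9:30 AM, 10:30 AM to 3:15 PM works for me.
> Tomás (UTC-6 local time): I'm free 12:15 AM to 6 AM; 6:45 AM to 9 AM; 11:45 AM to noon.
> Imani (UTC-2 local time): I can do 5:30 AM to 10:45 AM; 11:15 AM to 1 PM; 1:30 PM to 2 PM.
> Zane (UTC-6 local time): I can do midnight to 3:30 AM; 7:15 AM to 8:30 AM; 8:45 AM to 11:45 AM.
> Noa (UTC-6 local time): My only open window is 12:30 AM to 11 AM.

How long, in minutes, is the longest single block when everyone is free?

Pablo in UTC: 06:45-09:30, 11:30-16:45 (add 3h to convert from UTC-3).
Diego in UTC: 06:00-16:30 (add 2h to convert from UTC-2).
Ugo in UTC: 06:15-11:30, 12:30-17:15 (add 2h to convert from UTC-2).
Tomás in UTC: 06:15-12:00, 12:45-15:00, 17:45-18:00 (add 6h to convert from UTC-6).
Imani in UTC: 07:30-12:45, 13:15-15:00, 15:30-16:00 (add 2h to convert from UTC-2).
Zane in UTC: 06:00-09:30, 13:15-14:30, 14:45-17:45 (add 6h to convert from UTC-6).
Noa in UTC: 06:30-17:00 (add 6h to convert from UTC-6).
Pablo ∩ Diego: 06:45-09:30, 11:30-16:30.
Pablo ∩ Diego ∩ Ugo: 06:45-09:30, 12:30-16:30.
Pablo ∩ Diego ∩ Ugo ∩ Tomás: 06:45-09:30, 12:45-15:00.
Pablo ∩ Diego ∩ Ugo ∩ Tomás ∩ Imani: 07:30-09:30, 13:15-15:00.
Pablo ∩ Diego ∩ Ugo ∩ Tomás ∩ Imani ∩ Zane: 07:30-09:30, 13:15-14:30, 14:45-15:00.
Pablo ∩ Diego ∩ Ugo ∩ Tomás ∩ Imani ∩ Zane ∩ Noa: 07:30-09:30, 13:15-14:30, 14:45-15:00.
So the common availability across everyone is 07:30-09:30, 13:15-14:30, 14:45-15:00.
The longest is 07:30-09:30 at 120 minutes.

120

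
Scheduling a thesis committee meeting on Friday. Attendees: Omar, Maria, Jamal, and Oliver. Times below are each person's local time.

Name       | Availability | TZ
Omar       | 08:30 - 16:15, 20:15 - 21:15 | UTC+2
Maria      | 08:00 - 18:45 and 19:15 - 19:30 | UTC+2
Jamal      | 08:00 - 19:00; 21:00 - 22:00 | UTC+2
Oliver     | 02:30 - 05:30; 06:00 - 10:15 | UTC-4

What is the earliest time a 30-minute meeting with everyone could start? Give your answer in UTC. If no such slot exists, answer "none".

Omar in UTC: 06:30-14:15, 18:15-19:15 (subtract 2h to convert from UTC+2).
Maria in UTC: 06:00-16:45, 17:15-17:30 (subtract 2h to convert from UTC+2).
Jamal in UTC: 06:00-17:00, 19:00-20:00 (subtract 2h to convert from UTC+2).
Oliver in UTC: 06:30-09:30, 10:00-14:15 (add 4h to convert from UTC-4).
Omar ∩ Maria: 06:30-14:15.
Omar ∩ Maria ∩ Jamal: 06:30-14:15.
Omar ∩ Maria ∩ Jamal ∩ Oliver: 06:30-09:30, 10:00-14:15.
So the common availability across everyone is 06:30-09:30, 10:00-14:15.
The first common window of at least 30 minutes is 06:30-09:30, so the earliest start is 06:30.

06:30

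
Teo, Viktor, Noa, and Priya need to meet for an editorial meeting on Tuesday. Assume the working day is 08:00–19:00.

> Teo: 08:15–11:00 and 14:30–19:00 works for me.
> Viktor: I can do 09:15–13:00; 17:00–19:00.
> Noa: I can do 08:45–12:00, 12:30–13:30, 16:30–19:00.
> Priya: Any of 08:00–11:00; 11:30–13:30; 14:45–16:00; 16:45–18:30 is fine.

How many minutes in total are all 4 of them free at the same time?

195

Teo ∩ Viktor: 09:15-11:00, 17:00-19:00.
Teo ∩ Viktor ∩ Noa: 09:15-11:00, 17:00-19:00.
Teo ∩ Viktor ∩ Noa ∩ Priya: 09:15-11:00, 17:00-18:30.
So the common availability across everyone is 09:15-11:00, 17:00-18:30.
Summing the common windows: 105 + 90 = 195 minutes.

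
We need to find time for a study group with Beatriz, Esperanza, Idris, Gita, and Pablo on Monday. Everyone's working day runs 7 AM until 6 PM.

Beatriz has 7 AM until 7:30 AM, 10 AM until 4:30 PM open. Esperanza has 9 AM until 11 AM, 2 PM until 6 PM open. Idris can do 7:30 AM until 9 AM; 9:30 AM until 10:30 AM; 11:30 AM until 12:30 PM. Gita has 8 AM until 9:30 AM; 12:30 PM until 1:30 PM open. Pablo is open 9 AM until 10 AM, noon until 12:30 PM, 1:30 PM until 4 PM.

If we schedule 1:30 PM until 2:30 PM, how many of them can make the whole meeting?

2

Beatriz and Pablo can make the full 13:30-14:30 slot — that's 2.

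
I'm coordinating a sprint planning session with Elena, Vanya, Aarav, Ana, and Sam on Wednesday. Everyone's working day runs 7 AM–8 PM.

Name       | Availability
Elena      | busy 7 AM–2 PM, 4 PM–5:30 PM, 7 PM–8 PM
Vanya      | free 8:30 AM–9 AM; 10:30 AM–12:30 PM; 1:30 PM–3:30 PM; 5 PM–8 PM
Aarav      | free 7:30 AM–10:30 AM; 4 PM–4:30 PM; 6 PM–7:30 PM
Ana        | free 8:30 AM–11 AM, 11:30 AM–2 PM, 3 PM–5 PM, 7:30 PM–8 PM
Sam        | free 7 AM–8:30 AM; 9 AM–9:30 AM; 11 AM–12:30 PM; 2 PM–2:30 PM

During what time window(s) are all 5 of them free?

Elena free: 14:00-16:00, 17:30-19:00 (invert busy blocks within the working day).
Vanya free: 08:30-09:00, 10:30-12:30, 13:30-15:30, 17:00-20:00.
Aarav free: 07:30-10:30, 16:00-16:30, 18:00-19:30.
Ana free: 08:30-11:00, 11:30-14:00, 15:00-17:00, 19:30-20:00.
Sam free: 07:00-08:30, 09:00-09:30, 11:00-12:30, 14:00-14:30.
Elena ∩ Vanya: 14:00-15:30, 17:30-19:00.
Elena ∩ Vanya ∩ Aarav: 18:00-19:00.
Elena ∩ Vanya ∩ Aarav ∩ Ana: ∅.
Elena ∩ Vanya ∩ Aarav ∩ Ana ∩ Sam: ∅.
There is no time when everyone is free.

none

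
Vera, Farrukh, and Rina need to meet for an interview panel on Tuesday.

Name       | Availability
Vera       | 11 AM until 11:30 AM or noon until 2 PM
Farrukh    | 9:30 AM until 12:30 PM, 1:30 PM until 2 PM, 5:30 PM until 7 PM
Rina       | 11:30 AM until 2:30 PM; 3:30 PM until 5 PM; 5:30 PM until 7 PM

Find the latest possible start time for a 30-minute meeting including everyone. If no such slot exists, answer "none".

13:30

Vera ∩ Farrukh: 11:00-11:30, 12:00-12:30, 13:30-14:00.
Vera ∩ Farrukh ∩ Rina: 12:00-12:30, 13:30-14:00.
The last common window of at least 30 minutes is 13:30-14:00; a 30-minute meeting can start as late as 13:30 and still end by 14:00.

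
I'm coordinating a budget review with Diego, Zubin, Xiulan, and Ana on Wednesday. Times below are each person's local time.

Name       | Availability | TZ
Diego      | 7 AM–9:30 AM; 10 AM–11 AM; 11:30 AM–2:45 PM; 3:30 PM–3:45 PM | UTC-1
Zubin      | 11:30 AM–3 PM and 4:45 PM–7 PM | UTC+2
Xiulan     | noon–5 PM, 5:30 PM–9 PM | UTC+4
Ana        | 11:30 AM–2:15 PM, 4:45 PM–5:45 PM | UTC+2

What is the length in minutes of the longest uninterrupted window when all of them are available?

60

Diego in UTC: 08:00-10:30, 11:00-12:00, 12:30-15:45, 16:30-16:45 (add 1h to convert from UTC-1).
Zubin in UTC: 09:30-13:00, 14:45-17:00 (subtract 2h to convert from UTC+2).
Xiulan in UTC: 08:00-13:00, 13:30-17:00 (subtract 4h to convert from UTC+4).
Ana in UTC: 09:30-12:15, 14:45-15:45 (subtract 2h to convert from UTC+2).
Diego ∩ Zubin: 09:30-10:30, 11:00-12:00, 12:30-13:00, 14:45-15:45, 16:30-16:45.
Diego ∩ Zubin ∩ Xiulan: 09:30-10:30, 11:00-12:00, 12:30-13:00, 14:45-15:45, 16:30-16:45.
Diego ∩ Zubin ∩ Xiulan ∩ Ana: 09:30-10:30, 11:00-12:00, 14:45-15:45.
The longest is 09:30-10:30 at 60 minutes.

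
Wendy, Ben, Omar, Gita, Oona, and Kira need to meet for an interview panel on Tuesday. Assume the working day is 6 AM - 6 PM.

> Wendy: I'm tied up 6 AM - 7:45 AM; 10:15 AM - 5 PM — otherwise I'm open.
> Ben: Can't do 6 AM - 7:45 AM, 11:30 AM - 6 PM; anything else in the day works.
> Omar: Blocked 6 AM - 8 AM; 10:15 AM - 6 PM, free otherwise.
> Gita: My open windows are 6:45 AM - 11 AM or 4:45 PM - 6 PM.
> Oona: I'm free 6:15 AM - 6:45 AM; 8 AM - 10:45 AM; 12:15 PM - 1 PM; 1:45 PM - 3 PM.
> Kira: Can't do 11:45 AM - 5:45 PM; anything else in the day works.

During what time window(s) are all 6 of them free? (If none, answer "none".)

08:00-10:15

Wendy free: 07:45-10:15, 17:00-18:00 (invert busy blocks within the working day).
Ben free: 07:45-11:30 (invert busy blocks within the working day).
Omar free: 08:00-10:15 (invert busy blocks within the working day).
Gita free: 06:45-11:00, 16:45-18:00.
Oona free: 06:15-06:45, 08:00-10:45, 12:15-13:00, 13:45-15:00.
Kira free: 06:00-11:45, 17:45-18:00 (invert busy blocks within the working day).
Wendy ∩ Ben: 07:45-10:15.
Wendy ∩ Ben ∩ Omar: 08:00-10:15.
Wendy ∩ Ben ∩ Omar ∩ Gita: 08:00-10:15.
Wendy ∩ Ben ∩ Omar ∩ Gita ∩ Oona: 08:00-10:15.
Wendy ∩ Ben ∩ Omar ∩ Gita ∩ Oona ∩ Kira: 08:00-10:15.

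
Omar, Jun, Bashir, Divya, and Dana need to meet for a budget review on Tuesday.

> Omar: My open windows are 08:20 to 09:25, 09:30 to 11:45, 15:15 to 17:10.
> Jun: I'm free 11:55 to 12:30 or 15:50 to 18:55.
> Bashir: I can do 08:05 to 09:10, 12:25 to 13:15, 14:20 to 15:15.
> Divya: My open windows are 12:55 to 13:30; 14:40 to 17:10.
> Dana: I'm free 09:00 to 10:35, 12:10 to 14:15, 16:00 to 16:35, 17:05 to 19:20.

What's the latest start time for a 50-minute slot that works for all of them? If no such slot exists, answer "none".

Omar ∩ Jun: 15:50-17:10.
Omar ∩ Jun ∩ Bashir: ∅.
Omar ∩ Jun ∩ Bashir ∩ Divya: ∅.
Omar ∩ Jun ∩ Bashir ∩ Divya ∩ Dana: ∅.
There is no time when everyone is free.
No common window is at least 50 minutes long.

none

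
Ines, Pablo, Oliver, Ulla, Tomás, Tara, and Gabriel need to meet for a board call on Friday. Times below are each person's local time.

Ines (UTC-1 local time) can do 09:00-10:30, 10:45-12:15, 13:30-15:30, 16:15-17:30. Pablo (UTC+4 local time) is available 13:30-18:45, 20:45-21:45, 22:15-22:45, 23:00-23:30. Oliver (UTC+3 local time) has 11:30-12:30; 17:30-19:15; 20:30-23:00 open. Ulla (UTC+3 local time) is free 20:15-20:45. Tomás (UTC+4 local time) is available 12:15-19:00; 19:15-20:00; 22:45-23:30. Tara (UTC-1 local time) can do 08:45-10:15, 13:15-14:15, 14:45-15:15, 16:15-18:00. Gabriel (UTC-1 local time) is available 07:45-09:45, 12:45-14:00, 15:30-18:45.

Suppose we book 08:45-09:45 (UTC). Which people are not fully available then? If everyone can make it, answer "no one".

Ines, Oliver, Pablo, Tara, Ulla

Ines in UTC: 10:00-11:30, 11:45-13:15, 14:30-16:30, 17:15-18:30 (add 1h to convert from UTC-1).
Pablo in UTC: 09:30-14:45, 16:45-17:45, 18:15-18:45, 19:00-19:30 (subtract 4h to convert from UTC+4).
Oliver in UTC: 08:30-09:30, 14:30-16:15, 17:30-20:00 (subtract 3h to convert from UTC+3).
Ulla in UTC: 17:15-17:45 (subtract 3h to convert from UTC+3).
Tomás in UTC: 08:15-15:00, 15:15-16:00, 18:45-19:30 (subtract 4h to convert from UTC+4).
Tara in UTC: 09:45-11:15, 14:15-15:15, 15:45-16:15, 17:15-19:00 (add 1h to convert from UTC-1).
Gabriel in UTC: 08:45-10:45, 13:45-15:00, 16:30-19:45 (add 1h to convert from UTC-1).
Ines: not fully free for 08:45-09:45. Pablo: not fully free for 08:45-09:45. Oliver: not fully free for 08:45-09:45. Ulla: not fully free for 08:45-09:45. Tomás: free for 08:45-09:45. Tara: not fully free for 08:45-09:45. Gabriel: free for 08:45-09:45.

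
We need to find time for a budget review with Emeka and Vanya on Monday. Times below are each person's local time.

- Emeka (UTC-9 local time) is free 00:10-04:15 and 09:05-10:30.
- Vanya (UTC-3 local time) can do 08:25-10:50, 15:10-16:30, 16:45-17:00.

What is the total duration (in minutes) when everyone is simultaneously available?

190

Emeka in UTC: 09:10-13:15, 18:05-19:30 (add 9h to convert from UTC-9).
Vanya in UTC: 11:25-13:50, 18:10-19:30, 19:45-20:00 (add 3h to convert from UTC-3).
Emeka ∩ Vanya: 11:25-13:15, 18:10-19:30.
Summing the common windows: 110 + 80 = 190 minutes.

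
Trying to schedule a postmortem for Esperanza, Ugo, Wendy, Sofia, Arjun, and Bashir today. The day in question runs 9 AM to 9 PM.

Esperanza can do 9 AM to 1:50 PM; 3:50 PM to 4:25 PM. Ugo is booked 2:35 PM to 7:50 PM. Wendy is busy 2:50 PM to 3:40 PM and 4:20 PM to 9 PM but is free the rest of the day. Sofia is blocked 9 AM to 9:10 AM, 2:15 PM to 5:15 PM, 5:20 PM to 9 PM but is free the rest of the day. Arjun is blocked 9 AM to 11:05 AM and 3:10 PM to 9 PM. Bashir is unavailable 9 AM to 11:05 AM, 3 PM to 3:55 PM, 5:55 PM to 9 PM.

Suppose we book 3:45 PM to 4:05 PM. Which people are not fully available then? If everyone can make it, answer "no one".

Esperanza free: 09:00-13:50, 15:50-16:25.
Ugo free: 09:00-14:35, 19:50-21:00 (invert busy blocks within the working day).
Wendy free: 09:00-14:50, 15:40-16:20 (invert busy blocks within the working day).
Sofia free: 09:10-14:15, 17:15-17:20 (invert busy blocks within the working day).
Arjun free: 11:05-15:10 (invert busy blocks within the working day).
Bashir free: 11:05-15:00, 15:55-17:55 (invert busy blocks within the working day).
Esperanza: not fully free for 15:45-16:05. Ugo: not fully free for 15:45-16:05. Wendy: free for 15:45-16:05. Sofia: not fully free for 15:45-16:05. Arjun: not fully free for 15:45-16:05. Bashir: not fully free for 15:45-16:05.

Arjun, Bashir, Esperanza, Sofia, Ugo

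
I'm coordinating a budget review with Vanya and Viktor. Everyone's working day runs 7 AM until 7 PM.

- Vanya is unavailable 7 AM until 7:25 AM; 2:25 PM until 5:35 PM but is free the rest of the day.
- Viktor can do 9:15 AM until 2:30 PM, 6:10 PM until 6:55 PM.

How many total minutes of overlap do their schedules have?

Vanya free: 07:25-14:25, 17:35-19:00 (invert busy blocks within the working day).
Viktor free: 09:15-14:30, 18:10-18:55.
Vanya ∩ Viktor: 09:15-14:25, 18:10-18:55.
Those are the intersection windows.
Summing the common windows: 310 + 45 = 355 minutes.

355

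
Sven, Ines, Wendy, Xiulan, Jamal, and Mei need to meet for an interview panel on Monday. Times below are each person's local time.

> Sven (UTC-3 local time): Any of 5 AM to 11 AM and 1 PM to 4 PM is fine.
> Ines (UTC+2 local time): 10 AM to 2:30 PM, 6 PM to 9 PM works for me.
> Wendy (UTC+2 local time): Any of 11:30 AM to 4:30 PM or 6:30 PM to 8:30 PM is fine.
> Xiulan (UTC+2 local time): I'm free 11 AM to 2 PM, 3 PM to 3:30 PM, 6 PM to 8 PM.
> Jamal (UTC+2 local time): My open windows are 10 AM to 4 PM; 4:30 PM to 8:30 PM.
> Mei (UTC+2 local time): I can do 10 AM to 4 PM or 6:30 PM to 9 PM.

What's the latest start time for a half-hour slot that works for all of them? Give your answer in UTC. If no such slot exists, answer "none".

17:30

Sven in UTC: 08:00-14:00, 16:00-19:00 (add 3h to convert from UTC-3).
Ines in UTC: 08:00-12:30, 16:00-19:00 (subtract 2h to convert from UTC+2).
Wendy in UTC: 09:30-14:30, 16:30-18:30 (subtract 2h to convert from UTC+2).
Xiulan in UTC: 09:00-12:00, 13:00-13:30, 16:00-18:00 (subtract 2h to convert from UTC+2).
Jamal in UTC: 08:00-14:00, 14:30-18:30 (subtract 2h to convert from UTC+2).
Mei in UTC: 08:00-14:00, 16:30-19:00 (subtract 2h to convert from UTC+2).
Sven ∩ Ines: 08:00-12:30, 16:00-19:00.
Sven ∩ Ines ∩ Wendy: 09:30-12:30, 16:30-18:30.
Sven ∩ Ines ∩ Wendy ∩ Xiulan: 09:30-12:00, 16:30-18:00.
Sven ∩ Ines ∩ Wendy ∩ Xiulan ∩ Jamal: 09:30-12:00, 16:30-18:00.
Sven ∩ Ines ∩ Wendy ∩ Xiulan ∩ Jamal ∩ Mei: 09:30-12:00, 16:30-18:00.
The last common window of at least 30 minutes is 16:30-18:00; a 30-minute meeting can start as late as 17:30 and still end by 18:00.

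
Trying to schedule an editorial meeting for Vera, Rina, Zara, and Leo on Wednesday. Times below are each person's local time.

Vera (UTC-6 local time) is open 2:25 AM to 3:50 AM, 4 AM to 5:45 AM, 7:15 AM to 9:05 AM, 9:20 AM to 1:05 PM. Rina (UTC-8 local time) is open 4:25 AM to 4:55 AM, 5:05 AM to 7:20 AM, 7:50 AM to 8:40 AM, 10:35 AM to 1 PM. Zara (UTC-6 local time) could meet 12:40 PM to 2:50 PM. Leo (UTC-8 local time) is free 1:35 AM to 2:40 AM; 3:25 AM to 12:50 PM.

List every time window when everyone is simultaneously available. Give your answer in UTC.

Vera in UTC: 08:25-09:50, 10:00-11:45, 13:15-15:05, 15:20-19:05 (add 6h to convert from UTC-6).
Rina in UTC: 12:25-12:55, 13:05-15:20, 15:50-16:40, 18:35-21:00 (add 8h to convert from UTC-8).
Zara in UTC: 18:40-20:50 (add 6h to convert from UTC-6).
Leo in UTC: 09:35-10:40, 11:25-20:50 (add 8h to convert from UTC-8).
Vera ∩ Rina: 13:15-15:05, 15:50-16:40, 18:35-19:05.
Vera ∩ Rina ∩ Zara: 18:40-19:05.
Vera ∩ Rina ∩ Zara ∩ Leo: 18:40-19:05.

18:40-19:05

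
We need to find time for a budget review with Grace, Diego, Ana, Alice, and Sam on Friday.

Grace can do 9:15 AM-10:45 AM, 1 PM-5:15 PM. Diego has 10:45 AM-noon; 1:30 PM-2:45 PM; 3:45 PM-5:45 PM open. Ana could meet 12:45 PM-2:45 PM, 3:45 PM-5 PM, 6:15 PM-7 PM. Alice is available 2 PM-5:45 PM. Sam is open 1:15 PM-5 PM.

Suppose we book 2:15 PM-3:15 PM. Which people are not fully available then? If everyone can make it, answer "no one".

Ana, Diego

Grace: free for 14:15-15:15. Diego: not fully free for 14:15-15:15. Ana: not fully free for 14:15-15:15. Alice: free for 14:15-15:15. Sam: free for 14:15-15:15.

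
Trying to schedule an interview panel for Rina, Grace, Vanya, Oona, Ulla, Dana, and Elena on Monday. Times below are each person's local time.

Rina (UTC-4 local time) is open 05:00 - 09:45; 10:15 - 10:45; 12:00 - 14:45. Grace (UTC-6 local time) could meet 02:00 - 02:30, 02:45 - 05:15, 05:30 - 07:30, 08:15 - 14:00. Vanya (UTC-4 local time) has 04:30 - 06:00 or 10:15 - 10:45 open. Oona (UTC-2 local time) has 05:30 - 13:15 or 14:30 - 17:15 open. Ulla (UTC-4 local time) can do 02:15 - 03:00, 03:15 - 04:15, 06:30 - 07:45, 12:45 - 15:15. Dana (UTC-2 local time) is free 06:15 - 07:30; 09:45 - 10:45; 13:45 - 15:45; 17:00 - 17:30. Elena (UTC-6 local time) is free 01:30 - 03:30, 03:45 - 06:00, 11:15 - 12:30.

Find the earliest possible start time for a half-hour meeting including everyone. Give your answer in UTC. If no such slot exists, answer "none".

none

Rina in UTC: 09:00-13:45, 14:15-14:45, 16:00-18:45 (add 4h to convert from UTC-4).
Grace in UTC: 08:00-08:30, 08:45-11:15, 11:30-13:30, 14:15-20:00 (add 6h to convert from UTC-6).
Vanya in UTC: 08:30-10:00, 14:15-14:45 (add 4h to convert from UTC-4).
Oona in UTC: 07:30-15:15, 16:30-19:15 (add 2h to convert from UTC-2).
Ulla in UTC: 06:15-07:00, 07:15-08:15, 10:30-11:45, 16:45-19:15 (add 4h to convert from UTC-4).
Dana in UTC: 08:15-09:30, 11:45-12:45, 15:45-17:45, 19:00-19:30 (add 2h to convert from UTC-2).
Elena in UTC: 07:30-09:30, 09:45-12:00, 17:15-18:30 (add 6h to convert from UTC-6).
Rina ∩ Grace: 09:00-11:15, 11:30-13:30, 14:15-14:45, 16:00-18:45.
Rina ∩ Grace ∩ Vanya: 09:00-10:00, 14:15-14:45.
Rina ∩ Grace ∩ Vanya ∩ Oona: 09:00-10:00, 14:15-14:45.
Rina ∩ Grace ∩ Vanya ∩ Oona ∩ Ulla: ∅.
Rina ∩ Grace ∩ Vanya ∩ Oona ∩ Ulla ∩ Dana: ∅.
Rina ∩ Grace ∩ Vanya ∩ Oona ∩ Ulla ∩ Dana ∩ Elena: ∅.
There is no time when everyone is free.
No common window is at least 30 minutes long.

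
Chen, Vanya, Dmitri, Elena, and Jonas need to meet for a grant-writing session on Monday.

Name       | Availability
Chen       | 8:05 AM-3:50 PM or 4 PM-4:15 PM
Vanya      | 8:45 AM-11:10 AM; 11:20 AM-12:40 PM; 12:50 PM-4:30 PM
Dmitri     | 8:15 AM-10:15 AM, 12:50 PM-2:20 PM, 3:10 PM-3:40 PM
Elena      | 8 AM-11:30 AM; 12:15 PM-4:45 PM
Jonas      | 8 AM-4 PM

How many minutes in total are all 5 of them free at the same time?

Chen ∩ Vanya: 08:45-11:10, 11:20-12:40, 12:50-15:50, 16:00-16:15.
Chen ∩ Vanya ∩ Dmitri: 08:45-10:15, 12:50-14:20, 15:10-15:40.
Chen ∩ Vanya ∩ Dmitri ∩ Elena: 08:45-10:15, 12:50-14:20, 15:10-15:40.
Chen ∩ Vanya ∩ Dmitri ∩ Elena ∩ Jonas: 08:45-10:15, 12:50-14:20, 15:10-15:40.
Those are the intersection windows.
Summing the common windows: 90 + 90 + 30 = 210 minutes.

210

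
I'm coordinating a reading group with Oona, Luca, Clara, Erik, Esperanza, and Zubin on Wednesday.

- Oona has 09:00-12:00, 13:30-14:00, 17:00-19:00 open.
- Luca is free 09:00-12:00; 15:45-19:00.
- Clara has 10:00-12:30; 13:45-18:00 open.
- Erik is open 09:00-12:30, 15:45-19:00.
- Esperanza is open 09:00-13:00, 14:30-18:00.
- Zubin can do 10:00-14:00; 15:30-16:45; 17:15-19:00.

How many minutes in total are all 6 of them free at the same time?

Oona ∩ Luca: 09:00-12:00, 17:00-19:00.
Oona ∩ Luca ∩ Clara: 10:00-12:00, 17:00-18:00.
Oona ∩ Luca ∩ Clara ∩ Erik: 10:00-12:00, 17:00-18:00.
Oona ∩ Luca ∩ Clara ∩ Erik ∩ Esperanza: 10:00-12:00, 17:00-18:00.
Oona ∩ Luca ∩ Clara ∩ Erik ∩ Esperanza ∩ Zubin: 10:00-12:00, 17:15-18:00.
Summing the common windows: 120 + 45 = 165 minutes.

165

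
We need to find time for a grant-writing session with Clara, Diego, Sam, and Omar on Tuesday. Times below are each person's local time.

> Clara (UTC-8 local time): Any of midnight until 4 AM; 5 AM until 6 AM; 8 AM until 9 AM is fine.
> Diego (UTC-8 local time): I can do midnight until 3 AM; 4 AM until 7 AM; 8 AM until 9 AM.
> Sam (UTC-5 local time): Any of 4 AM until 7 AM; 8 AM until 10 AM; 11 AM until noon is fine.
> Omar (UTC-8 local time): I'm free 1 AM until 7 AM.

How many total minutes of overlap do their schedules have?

Clara in UTC: 08:00-12:00, 13:00-14:00, 16:00-17:00 (add 8h to convert from UTC-8).
Diego in UTC: 08:00-11:00, 12:00-15:00, 16:00-17:00 (add 8h to convert from UTC-8).
Sam in UTC: 09:00-12:00, 13:00-15:00, 16:00-17:00 (add 5h to convert from UTC-5).
Omar in UTC: 09:00-15:00 (add 8h to convert from UTC-8).
Clara ∩ Diego: 08:00-11:00, 13:00-14:00, 16:00-17:00.
Clara ∩ Diego ∩ Sam: 09:00-11:00, 13:00-14:00, 16:00-17:00.
Clara ∩ Diego ∩ Sam ∩ Omar: 09:00-11:00, 13:00-14:00.
Summing the common windows: 120 + 60 = 180 minutes.

180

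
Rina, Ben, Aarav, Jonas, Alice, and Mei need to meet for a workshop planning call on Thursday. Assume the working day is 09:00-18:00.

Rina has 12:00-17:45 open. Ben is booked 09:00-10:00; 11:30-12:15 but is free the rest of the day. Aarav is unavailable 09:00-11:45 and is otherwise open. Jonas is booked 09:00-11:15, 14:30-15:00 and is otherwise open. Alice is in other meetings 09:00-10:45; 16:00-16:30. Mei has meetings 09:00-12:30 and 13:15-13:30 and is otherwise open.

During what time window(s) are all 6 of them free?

Rina free: 12:00-17:45.
Ben free: 10:00-11:30, 12:15-18:00 (invert busy blocks within the working day).
Aarav free: 11:45-18:00 (invert busy blocks within the working day).
Jonas free: 11:15-14:30, 15:00-18:00 (invert busy blocks within the working day).
Alice free: 10:45-16:00, 16:30-18:00 (invert busy blocks within the working day).
Mei free: 12:30-13:15, 13:30-18:00 (invert busy blocks within the working day).
Rina ∩ Ben: 12:15-17:45.
Rina ∩ Ben ∩ Aarav: 12:15-17:45.
Rina ∩ Ben ∩ Aarav ∩ Jonas: 12:15-14:30, 15:00-17:45.
Rina ∩ Ben ∩ Aarav ∩ Jonas ∩ Alice: 12:15-14:30, 15:00-16:00, 16:30-17:45.
Rina ∩ Ben ∩ Aarav ∩ Jonas ∩ Alice ∩ Mei: 12:30-13:15, 13:30-14:30, 15:00-16:00, 16:30-17:45.

12:30-13:15, 13:30-14:30, 15:00-16:00, 16:30-17:45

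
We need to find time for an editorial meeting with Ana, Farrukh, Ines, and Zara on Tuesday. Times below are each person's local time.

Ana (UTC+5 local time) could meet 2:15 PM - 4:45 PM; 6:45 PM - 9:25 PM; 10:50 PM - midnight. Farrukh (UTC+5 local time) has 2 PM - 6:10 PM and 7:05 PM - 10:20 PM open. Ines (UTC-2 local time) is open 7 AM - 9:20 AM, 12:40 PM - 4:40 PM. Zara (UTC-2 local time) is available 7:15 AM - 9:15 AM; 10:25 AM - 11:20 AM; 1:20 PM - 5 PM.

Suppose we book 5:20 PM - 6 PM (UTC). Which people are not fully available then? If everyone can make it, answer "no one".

Ana in UTC: 09:15-11:45, 13:45-16:25, 17:50-19:00 (subtract 5h to convert from UTC+5).
Farrukh in UTC: 09:00-13:10, 14:05-17:20 (subtract 5h to convert from UTC+5).
Ines in UTC: 09:00-11:20, 14:40-18:40 (add 2h to convert from UTC-2).
Zara in UTC: 09:15-11:15, 12:25-13:20, 15:20-19:00 (add 2h to convert from UTC-2).
Ana: not fully free for 17:20-18:00. Farrukh: not fully free for 17:20-18:00. Ines: free for 17:20-18:00. Zara: free for 17:20-18:00.

Ana, Farrukh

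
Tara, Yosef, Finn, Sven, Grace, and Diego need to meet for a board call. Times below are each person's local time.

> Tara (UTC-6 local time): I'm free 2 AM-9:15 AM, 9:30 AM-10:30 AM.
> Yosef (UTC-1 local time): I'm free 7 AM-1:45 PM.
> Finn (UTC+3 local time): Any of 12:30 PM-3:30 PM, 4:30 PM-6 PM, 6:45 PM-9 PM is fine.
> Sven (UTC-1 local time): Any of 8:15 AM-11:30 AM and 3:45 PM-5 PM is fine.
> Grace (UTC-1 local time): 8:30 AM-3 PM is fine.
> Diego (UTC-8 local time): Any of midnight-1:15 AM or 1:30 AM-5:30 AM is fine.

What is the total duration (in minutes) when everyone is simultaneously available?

180

Tara in UTC: 08:00-15:15, 15:30-16:30 (add 6h to convert from UTC-6).
Yosef in UTC: 08:00-14:45 (add 1h to convert from UTC-1).
Finn in UTC: 09:30-12:30, 13:30-15:00, 15:45-18:00 (subtract 3h to convert from UTC+3).
Sven in UTC: 09:15-12:30, 16:45-18:00 (add 1h to convert from UTC-1).
Grace in UTC: 09:30-16:00 (add 1h to convert from UTC-1).
Diego in UTC: 08:00-09:15, 09:30-13:30 (add 8h to convert from UTC-8).
Tara ∩ Yosef: 08:00-14:45.
Tara ∩ Yosef ∩ Finn: 09:30-12:30, 13:30-14:45.
Tara ∩ Yosef ∩ Finn ∩ Sven: 09:30-12:30.
Tara ∩ Yosef ∩ Finn ∩ Sven ∩ Grace: 09:30-12:30.
Tara ∩ Yosef ∩ Finn ∩ Sven ∩ Grace ∩ Diego: 09:30-12:30.
So the common availability across everyone is 09:30-12:30.
That's a single block of 180 minutes.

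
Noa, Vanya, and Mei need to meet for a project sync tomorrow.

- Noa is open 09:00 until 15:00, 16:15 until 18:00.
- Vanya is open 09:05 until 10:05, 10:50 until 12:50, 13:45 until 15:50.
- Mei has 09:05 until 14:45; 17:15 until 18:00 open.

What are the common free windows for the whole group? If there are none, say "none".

Noa ∩ Vanya: 09:05-10:05, 10:50-12:50, 13:45-15:00.
Noa ∩ Vanya ∩ Mei: 09:05-10:05, 10:50-12:50, 13:45-14:45.

09:05-10:05, 10:50-12:50, 13:45-14:45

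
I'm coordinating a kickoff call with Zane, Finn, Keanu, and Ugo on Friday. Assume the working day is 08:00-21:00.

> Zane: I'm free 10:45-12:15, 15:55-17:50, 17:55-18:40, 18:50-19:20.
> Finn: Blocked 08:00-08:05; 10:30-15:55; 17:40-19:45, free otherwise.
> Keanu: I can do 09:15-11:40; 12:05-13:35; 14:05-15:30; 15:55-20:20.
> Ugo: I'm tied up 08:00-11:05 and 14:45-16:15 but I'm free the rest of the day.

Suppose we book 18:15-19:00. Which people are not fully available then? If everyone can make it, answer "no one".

Finn, Zane

Zane free: 10:45-12:15, 15:55-17:50, 17:55-18:40, 18:50-19:20.
Finn free: 08:05-10:30, 15:55-17:40, 19:45-21:00 (invert busy blocks within the working day).
Keanu free: 09:15-11:40, 12:05-13:35, 14:05-15:30, 15:55-20:20.
Ugo free: 11:05-14:45, 16:15-21:00 (invert busy blocks within the working day).
Zane: not fully free for 18:15-19:00. Finn: not fully free for 18:15-19:00. Keanu: free for 18:15-19:00. Ugo: free for 18:15-19:00.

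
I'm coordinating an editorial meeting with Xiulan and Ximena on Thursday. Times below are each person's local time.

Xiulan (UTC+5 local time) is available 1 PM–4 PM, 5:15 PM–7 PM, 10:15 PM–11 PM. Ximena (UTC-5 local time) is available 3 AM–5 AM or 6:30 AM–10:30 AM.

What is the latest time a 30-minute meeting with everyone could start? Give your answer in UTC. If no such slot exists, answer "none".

Xiulan in UTC: 08:00-11:00, 12:15-14:00, 17:15-18:00 (subtract 5h to convert from UTC+5).
Ximena in UTC: 08:00-10:00, 11:30-15:30 (add 5h to convert from UTC-5).
Xiulan ∩ Ximena: 08:00-10:00, 12:15-14:00.
The last common window of at least 30 minutes is 12:15-14:00; a 30-minute meeting can start as late as 13:30 and still end by 14:00.

13:30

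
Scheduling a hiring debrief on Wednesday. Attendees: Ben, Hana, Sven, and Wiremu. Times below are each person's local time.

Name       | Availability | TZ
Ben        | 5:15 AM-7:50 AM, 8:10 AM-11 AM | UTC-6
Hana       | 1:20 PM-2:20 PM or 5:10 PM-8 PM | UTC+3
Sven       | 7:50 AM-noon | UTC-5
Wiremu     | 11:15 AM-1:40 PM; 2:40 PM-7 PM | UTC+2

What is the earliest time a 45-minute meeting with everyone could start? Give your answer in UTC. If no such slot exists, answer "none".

Ben in UTC: 11:15-13:50, 14:10-17:00 (add 6h to convert from UTC-6).
Hana in UTC: 10:20-11:20, 14:10-17:00 (subtract 3h to convert from UTC+3).
Sven in UTC: 12:50-17:00 (add 5h to convert from UTC-5).
Wiremu in UTC: 09:15-11:40, 12:40-17:00 (subtract 2h to convert from UTC+2).
Ben ∩ Hana: 11:15-11:20, 14:10-17:00.
Ben ∩ Hana ∩ Sven: 14:10-17:00.
Ben ∩ Hana ∩ Sven ∩ Wiremu: 14:10-17:00.
Those are the intersection windows.
The first common window of at least 45 minutes is 14:10-17:00, so the earliest start is 14:10.

14:10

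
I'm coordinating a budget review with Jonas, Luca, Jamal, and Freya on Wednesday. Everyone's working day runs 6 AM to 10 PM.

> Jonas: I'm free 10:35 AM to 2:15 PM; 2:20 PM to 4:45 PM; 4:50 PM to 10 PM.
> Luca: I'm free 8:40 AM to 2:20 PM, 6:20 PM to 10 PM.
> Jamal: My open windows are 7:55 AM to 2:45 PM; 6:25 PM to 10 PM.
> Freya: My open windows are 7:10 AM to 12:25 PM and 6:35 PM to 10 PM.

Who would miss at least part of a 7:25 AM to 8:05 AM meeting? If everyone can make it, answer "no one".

Jamal, Jonas, Luca

Jonas: not fully free for 07:25-08:05. Luca: not fully free for 07:25-08:05. Jamal: not fully free for 07:25-08:05. Freya: free for 07:25-08:05.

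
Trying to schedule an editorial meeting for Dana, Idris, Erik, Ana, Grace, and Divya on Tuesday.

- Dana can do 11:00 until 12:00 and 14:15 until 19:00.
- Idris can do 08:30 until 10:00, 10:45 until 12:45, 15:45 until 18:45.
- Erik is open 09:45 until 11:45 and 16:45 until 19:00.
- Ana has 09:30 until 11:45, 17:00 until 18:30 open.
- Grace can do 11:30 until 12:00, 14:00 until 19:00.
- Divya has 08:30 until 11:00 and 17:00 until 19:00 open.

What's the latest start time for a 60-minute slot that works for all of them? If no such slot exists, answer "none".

Dana ∩ Idris: 11:00-12:00, 15:45-18:45.
Dana ∩ Idris ∩ Erik: 11:00-11:45, 16:45-18:45.
Dana ∩ Idris ∩ Erik ∩ Ana: 11:00-11:45, 17:00-18:30.
Dana ∩ Idris ∩ Erik ∩ Ana ∩ Grace: 11:30-11:45, 17:00-18:30.
Dana ∩ Idris ∩ Erik ∩ Ana ∩ Grace ∩ Divya: 17:00-18:30.
The last common window of at least 60 minutes is 17:00-18:30; a 60-minute meeting can start as late as 17:30 and still end by 18:30.

17:30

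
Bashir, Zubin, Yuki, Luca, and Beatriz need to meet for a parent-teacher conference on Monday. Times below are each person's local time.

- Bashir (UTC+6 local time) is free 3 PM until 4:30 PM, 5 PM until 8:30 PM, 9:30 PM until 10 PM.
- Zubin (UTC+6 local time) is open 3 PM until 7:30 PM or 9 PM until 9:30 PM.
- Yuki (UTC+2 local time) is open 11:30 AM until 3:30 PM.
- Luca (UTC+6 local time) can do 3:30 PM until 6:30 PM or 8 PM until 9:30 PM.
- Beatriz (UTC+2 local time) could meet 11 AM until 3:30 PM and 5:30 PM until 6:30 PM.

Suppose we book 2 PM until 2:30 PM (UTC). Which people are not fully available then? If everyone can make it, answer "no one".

Bashir in UTC: 09:00-10:30, 11:00-14:30, 15:30-16:00 (subtract 6h to convert from UTC+6).
Zubin in UTC: 09:00-13:30, 15:00-15:30 (subtract 6h to convert from UTC+6).
Yuki in UTC: 09:30-13:30 (subtract 2h to convert from UTC+2).
Luca in UTC: 09:30-12:30, 14:00-15:30 (subtract 6h to convert from UTC+6).
Beatriz in UTC: 09:00-13:30, 15:30-16:30 (subtract 2h to convert from UTC+2).
Bashir: free for 14:00-14:30. Zubin: not fully free for 14:00-14:30. Yuki: not fully free for 14:00-14:30. Luca: free for 14:00-14:30. Beatriz: not fully free for 14:00-14:30.

Beatriz, Yuki, Zubin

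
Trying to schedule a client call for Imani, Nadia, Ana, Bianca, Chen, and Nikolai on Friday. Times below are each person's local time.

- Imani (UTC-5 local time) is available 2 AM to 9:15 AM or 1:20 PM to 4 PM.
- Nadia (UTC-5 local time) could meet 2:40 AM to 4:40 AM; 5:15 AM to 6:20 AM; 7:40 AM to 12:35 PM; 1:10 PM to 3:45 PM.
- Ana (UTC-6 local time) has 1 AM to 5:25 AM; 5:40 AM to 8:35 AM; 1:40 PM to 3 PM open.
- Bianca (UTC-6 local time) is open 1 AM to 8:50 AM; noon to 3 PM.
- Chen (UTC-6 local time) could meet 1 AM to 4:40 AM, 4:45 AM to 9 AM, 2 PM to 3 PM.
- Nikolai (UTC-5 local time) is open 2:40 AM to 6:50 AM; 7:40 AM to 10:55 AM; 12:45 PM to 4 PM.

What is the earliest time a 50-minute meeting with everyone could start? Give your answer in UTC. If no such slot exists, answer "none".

Imani in UTC: 07:00-14:15, 18:20-21:00 (add 5h to convert from UTC-5).
Nadia in UTC: 07:40-09:40, 10:15-11:20, 12:40-17:35, 18:10-20:45 (add 5h to convert from UTC-5).
Ana in UTC: 07:00-11:25, 11:40-14:35, 19:40-21:00 (add 6h to convert from UTC-6).
Bianca in UTC: 07:00-14:50, 18:00-21:00 (add 6h to convert from UTC-6).
Chen in UTC: 07:00-10:40, 10:45-15:00, 20:00-21:00 (add 6h to convert from UTC-6).
Nikolai in UTC: 07:40-11:50, 12:40-15:55, 17:45-21:00 (add 5h to convert from UTC-5).
Imani ∩ Nadia: 07:40-09:40, 10:15-11:20, 12:40-14:15, 18:20-20:45.
Imani ∩ Nadia ∩ Ana: 07:40-09:40, 10:15-11:20, 12:40-14:15, 19:40-20:45.
Imani ∩ Nadia ∩ Ana ∩ Bianca: 07:40-09:40, 10:15-11:20, 12:40-14:15, 19:40-20:45.
Imani ∩ Nadia ∩ Ana ∩ Bianca ∩ Chen: 07:40-09:40, 10:15-10:40, 10:45-11:20, 12:40-14:15, 20:00-20:45.
Imani ∩ Nadia ∩ Ana ∩ Bianca ∩ Chen ∩ Nikolai: 07:40-09:40, 10:15-10:40, 10:45-11:20, 12:40-14:15, 20:00-20:45.
The first common window of at least 50 minutes is 07:40-09:40, so the earliest start is 07:40.

07:40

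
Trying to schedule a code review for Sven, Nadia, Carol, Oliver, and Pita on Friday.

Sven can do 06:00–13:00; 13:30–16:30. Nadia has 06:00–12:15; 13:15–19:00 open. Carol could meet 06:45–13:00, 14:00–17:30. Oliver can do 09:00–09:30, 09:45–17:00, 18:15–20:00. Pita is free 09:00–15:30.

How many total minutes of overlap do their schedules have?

270

Sven ∩ Nadia: 06:00-12:15, 13:30-16:30.
Sven ∩ Nadia ∩ Carol: 06:45-12:15, 14:00-16:30.
Sven ∩ Nadia ∩ Carol ∩ Oliver: 09:00-09:30, 09:45-12:15, 14:00-16:30.
Sven ∩ Nadia ∩ Carol ∩ Oliver ∩ Pita: 09:00-09:30, 09:45-12:15, 14:00-15:30.
Those are the intersection windows.
Summing the common windows: 30 + 150 + 90 = 270 minutes.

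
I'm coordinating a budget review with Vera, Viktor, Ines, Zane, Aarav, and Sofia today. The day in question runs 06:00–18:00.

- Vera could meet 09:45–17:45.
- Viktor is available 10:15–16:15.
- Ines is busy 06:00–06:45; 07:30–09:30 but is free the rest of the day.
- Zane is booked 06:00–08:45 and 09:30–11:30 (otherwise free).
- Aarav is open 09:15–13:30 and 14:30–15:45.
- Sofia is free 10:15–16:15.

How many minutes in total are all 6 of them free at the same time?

Vera free: 09:45-17:45.
Viktor free: 10:15-16:15.
Ines free: 06:45-07:30, 09:30-18:00 (invert busy blocks within the working day).
Zane free: 08:45-09:30, 11:30-18:00 (invert busy blocks within the working day).
Aarav free: 09:15-13:30, 14:30-15:45.
Sofia free: 10:15-16:15.
Vera ∩ Viktor: 10:15-16:15.
Vera ∩ Viktor ∩ Ines: 10:15-16:15.
Vera ∩ Viktor ∩ Ines ∩ Zane: 11:30-16:15.
Vera ∩ Viktor ∩ Ines ∩ Zane ∩ Aarav: 11:30-13:30, 14:30-15:45.
Vera ∩ Viktor ∩ Ines ∩ Zane ∩ Aarav ∩ Sofia: 11:30-13:30, 14:30-15:45.
So the common availability across everyone is 11:30-13:30, 14:30-15:45.
Summing the common windows: 120 + 75 = 195 minutes.

195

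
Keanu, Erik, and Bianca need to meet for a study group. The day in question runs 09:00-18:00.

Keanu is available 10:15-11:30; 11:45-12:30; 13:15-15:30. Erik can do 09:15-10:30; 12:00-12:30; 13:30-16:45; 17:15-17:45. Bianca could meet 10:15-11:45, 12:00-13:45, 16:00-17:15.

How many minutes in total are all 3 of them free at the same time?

60

Keanu ∩ Erik: 10:15-10:30, 12:00-12:30, 13:30-15:30.
Keanu ∩ Erik ∩ Bianca: 10:15-10:30, 12:00-12:30, 13:30-13:45.
Summing the common windows: 15 + 30 + 15 = 60 minutes.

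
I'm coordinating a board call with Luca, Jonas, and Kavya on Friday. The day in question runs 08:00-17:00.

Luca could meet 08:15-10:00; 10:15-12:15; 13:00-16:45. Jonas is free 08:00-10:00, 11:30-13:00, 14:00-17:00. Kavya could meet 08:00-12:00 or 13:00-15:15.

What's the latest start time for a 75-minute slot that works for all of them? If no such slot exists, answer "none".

14:00

Luca ∩ Jonas: 08:15-10:00, 11:30-12:15, 14:00-16:45.
Luca ∩ Jonas ∩ Kavya: 08:15-10:00, 11:30-12:00, 14:00-15:15.
The last common window of at least 75 minutes is 14:00-15:15; a 75-minute meeting can start as late as 14:00 and still end by 15:15.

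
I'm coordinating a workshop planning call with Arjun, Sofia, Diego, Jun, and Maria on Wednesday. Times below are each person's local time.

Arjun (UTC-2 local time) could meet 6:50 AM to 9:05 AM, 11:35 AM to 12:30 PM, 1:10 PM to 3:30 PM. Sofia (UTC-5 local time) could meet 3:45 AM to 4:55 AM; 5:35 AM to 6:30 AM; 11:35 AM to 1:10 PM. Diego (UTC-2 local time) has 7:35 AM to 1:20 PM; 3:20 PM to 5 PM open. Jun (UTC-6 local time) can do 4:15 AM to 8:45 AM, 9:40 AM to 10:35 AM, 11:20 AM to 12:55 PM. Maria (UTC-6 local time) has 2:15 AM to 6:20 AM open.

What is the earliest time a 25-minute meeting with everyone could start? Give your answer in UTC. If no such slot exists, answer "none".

10:35

Arjun in UTC: 08:50-11:05, 13:35-14:30, 15:10-17:30 (add 2h to convert from UTC-2).
Sofia in UTC: 08:45-09:55, 10:35-11:30, 16:35-18:10 (add 5h to convert from UTC-5).
Diego in UTC: 09:35-15:20, 17:20-19:00 (add 2h to convert from UTC-2).
Jun in UTC: 10:15-14:45, 15:40-16:35, 17:20-18:55 (add 6h to convert from UTC-6).
Maria in UTC: 08:15-12:20 (add 6h to convert from UTC-6).
Arjun ∩ Sofia: 08:50-09:55, 10:35-11:05, 16:35-17:30.
Arjun ∩ Sofia ∩ Diego: 09:35-09:55, 10:35-11:05, 17:20-17:30.
Arjun ∩ Sofia ∩ Diego ∩ Jun: 10:35-11:05, 17:20-17:30.
Arjun ∩ Sofia ∩ Diego ∩ Jun ∩ Maria: 10:35-11:05.
Those are the intersection windows.
The first common window of at least 25 minutes is 10:35-11:05, so the earliest start is 10:35.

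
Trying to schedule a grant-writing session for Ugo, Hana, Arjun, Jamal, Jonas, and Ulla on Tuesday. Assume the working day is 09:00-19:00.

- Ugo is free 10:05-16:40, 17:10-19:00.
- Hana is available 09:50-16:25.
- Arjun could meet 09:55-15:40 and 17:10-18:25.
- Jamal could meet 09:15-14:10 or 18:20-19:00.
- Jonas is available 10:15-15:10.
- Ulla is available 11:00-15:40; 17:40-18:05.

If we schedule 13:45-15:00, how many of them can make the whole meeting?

5

Ugo, Hana, Arjun, Jonas, and Ulla can make the full 13:45-15:00 slot — that's 5.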